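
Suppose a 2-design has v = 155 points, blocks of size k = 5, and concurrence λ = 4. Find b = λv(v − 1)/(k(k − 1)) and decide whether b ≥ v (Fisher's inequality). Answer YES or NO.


b = λv(v − 1)/(k(k − 1)) = 4·155·154/(5·4) = 95480/20 = 4774.
Compare with v = 155: b ≥ v, so Fisher's inequality holds.

YES


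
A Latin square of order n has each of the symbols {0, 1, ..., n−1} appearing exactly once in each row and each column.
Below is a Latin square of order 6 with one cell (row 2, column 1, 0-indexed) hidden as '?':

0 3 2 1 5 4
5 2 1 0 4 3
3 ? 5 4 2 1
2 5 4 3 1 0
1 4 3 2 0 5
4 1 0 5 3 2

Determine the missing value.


Row 2 contains symbols [1, 2, 3, 4, 5] — missing [0].
Column 1 contains symbols [1, 2, 3, 4, 5] — missing [0].
The missing symbol must appear in both missing sets; intersection = [0].
Therefore the hidden value is 0.

Missing value = 0.


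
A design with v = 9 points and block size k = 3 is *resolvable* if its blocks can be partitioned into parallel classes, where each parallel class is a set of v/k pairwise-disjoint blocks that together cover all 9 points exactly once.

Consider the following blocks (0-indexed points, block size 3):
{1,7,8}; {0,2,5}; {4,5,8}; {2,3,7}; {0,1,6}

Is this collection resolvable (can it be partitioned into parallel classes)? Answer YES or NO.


v = 9, block size k = 3, number of blocks = 5.
For resolvability, blocks must partition into parallel classes of size v/k = 3.
Total blocks must therefore be a multiple of 3: 5 = 3·1 + 2 ⇒ not divisible ✗.
Resolvable? NO.

NO


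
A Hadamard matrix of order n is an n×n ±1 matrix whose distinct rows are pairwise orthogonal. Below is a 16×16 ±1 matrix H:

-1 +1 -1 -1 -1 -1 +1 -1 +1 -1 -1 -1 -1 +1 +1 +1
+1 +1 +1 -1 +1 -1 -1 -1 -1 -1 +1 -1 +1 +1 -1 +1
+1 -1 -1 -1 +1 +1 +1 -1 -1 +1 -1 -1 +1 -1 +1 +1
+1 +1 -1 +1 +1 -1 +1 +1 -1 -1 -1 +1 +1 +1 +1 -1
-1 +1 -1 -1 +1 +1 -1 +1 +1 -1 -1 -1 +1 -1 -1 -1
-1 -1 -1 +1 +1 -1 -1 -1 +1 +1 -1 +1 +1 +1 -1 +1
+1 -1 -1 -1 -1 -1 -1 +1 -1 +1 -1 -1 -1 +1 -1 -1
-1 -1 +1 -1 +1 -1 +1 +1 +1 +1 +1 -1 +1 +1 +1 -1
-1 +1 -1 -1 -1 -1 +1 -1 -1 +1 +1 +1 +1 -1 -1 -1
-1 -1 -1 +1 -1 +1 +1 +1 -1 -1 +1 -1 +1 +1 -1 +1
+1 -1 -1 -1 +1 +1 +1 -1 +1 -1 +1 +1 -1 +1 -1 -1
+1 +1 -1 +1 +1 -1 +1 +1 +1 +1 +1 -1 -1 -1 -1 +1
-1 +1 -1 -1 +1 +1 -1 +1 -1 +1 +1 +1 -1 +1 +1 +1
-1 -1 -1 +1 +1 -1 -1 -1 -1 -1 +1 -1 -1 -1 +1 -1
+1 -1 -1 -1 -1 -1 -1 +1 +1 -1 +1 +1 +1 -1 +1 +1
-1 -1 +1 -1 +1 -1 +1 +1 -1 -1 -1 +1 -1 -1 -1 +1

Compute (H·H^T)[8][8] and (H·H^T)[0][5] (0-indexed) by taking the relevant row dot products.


Row 0 of H: [-1, 1, -1, -1, -1, -1, 1, -1, 1, -1, -1, -1, -1, 1, 1, 1].
Row 5 of H: [-1, -1, -1, 1, 1, -1, -1, -1, 1, 1, -1, 1, 1, 1, -1, 1].
Row 8 of H: [-1, 1, -1, -1, -1, -1, 1, -1, -1, 1, 1, 1, 1, -1, -1, -1].
(H·H^T)[8][8] = Σ_j H[8][j]·H[8][j] = (-1)² + (1)² + (-1)² + (-1)² + (-1)² + (-1)² + (1)² + (-1)² + (-1)² + (1)² + (1)² + (1)² + (1)² + (-1)² + (-1)² + (-1)² = 1 + 1 + 1 + 1 + 1 + 1 + 1 + 1 + 1 + 1 + 1 + 1 + 1 + 1 + 1 + 1 = 16.
(H·H^T)[0][5] = Σ_j H[0][j]·H[5][j] = (-1)·(-1) + (1)·(-1) + (-1)·(-1) + (-1)·(1) + (-1)·(1) + (-1)·(-1) + (1)·(-1) + (-1)·(-1) + (1)·(1) + (-1)·(1) + (-1)·(-1) + (-1)·(1) + (-1)·(1) + (1)·(1) + (1)·(-1) + (1)·(1) = 1 + -1 + 1 + -1 + -1 + 1 + -1 + 1 + 1 + -1 + 1 + -1 + -1 + 1 + -1 + 1 = 0.
So rows 0 and 5 are orthogonal; the diagonal entry equals n = 16.

(8,8) entry = 16; (0,5) entry = 0.


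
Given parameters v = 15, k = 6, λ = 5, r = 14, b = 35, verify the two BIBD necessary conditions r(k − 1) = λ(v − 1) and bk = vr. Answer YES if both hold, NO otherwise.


Condition (i): r(k − 1) = 14·5 = 70; λ(v − 1) = 5·14 = 70. Match? YES.
Condition (ii): bk = 35·6 = 210; vr = 15·14 = 210. Match? YES.
Both conditions hold? YES.

YES


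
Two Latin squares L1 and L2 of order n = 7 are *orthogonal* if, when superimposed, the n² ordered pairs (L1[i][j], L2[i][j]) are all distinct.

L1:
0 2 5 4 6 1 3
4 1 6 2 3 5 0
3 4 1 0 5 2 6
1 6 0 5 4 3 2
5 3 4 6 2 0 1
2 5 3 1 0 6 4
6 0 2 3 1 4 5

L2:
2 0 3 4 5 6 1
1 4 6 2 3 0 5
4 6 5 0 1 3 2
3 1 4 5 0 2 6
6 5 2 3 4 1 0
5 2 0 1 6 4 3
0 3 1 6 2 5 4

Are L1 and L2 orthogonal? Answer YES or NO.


Form the n² = 49 superimposed pairs (L1[i][j], L2[i][j]), row by row (rows and columns indexed from 0):
row 0: (0,2) (2,0) (5,3) (4,4) (6,5) (1,6) (3,1)
row 1: (4,1) (1,4) (6,6) (2,2) (3,3) (5,0) (0,5)
row 2: (3,4) (4,6) (1,5) (0,0) (5,1) (2,3) (6,2)
row 3: (1,3) (6,1) (0,4) (5,5) (4,0) (3,2) (2,6)
row 4: (5,6) (3,5) (4,2) (6,3) (2,4) (0,1) (1,0)
row 5: (2,5) (5,2) (3,0) (1,1) (0,6) (6,4) (4,3)
row 6: (6,0) (0,3) (2,1) (3,6) (1,2) (4,5) (5,4)
Orthogonality requires all 49 pairs distinct.
Check by first coordinate: for each symbol s of L1, list the L2 entries in the n cells where L1 = s; they must all differ.
  L1 = 0: L2 entries (in reading order) 2, 5, 0, 4, 1, 6, 3 — all 7 distinct ✓
  L1 = 1: L2 entries (in reading order) 6, 4, 5, 3, 0, 1, 2 — all 7 distinct ✓
  L1 = 2: L2 entries (in reading order) 0, 2, 3, 6, 4, 5, 1 — all 7 distinct ✓
  L1 = 3: L2 entries (in reading order) 1, 3, 4, 2, 5, 0, 6 — all 7 distinct ✓
  L1 = 4: L2 entries (in reading order) 4, 1, 6, 0, 2, 3, 5 — all 7 distinct ✓
  L1 = 5: L2 entries (in reading order) 3, 0, 1, 5, 6, 2, 4 — all 7 distinct ✓
  L1 = 6: L2 entries (in reading order) 5, 6, 2, 1, 3, 4, 0 — all 7 distinct ✓
Every symbol of L1 meets every symbol of L2 exactly once, so all 49 pairs are distinct (49 of 49).
Conclusion: YES.

YES


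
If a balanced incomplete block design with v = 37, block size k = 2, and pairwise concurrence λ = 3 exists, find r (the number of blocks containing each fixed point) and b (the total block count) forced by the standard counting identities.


Any 2-(v, k, λ) BIBD satisfies two necessary conditions:
  (i)  Each point sits in r blocks, and counting incidences through any fixed point gives r(k − 1) = λ(v − 1), so r = λ(v − 1)/(k − 1).
  (ii) Total incidences bk = vr, so b = vr/k.
Step 1: r = λ(v − 1)/(k − 1) = 3·(37 − 1)/(2 − 1) = 3·36/1 = 108/1 = 108.
Step 2: b = vr/k = 37·108/2 = 3996/2 = 1998.
Check integrality: r = 108 ∈ Z ✓, b = 1998 ∈ Z ✓.
(These identities are necessary conditions: they determine r and b for any design with these parameters, but do not by themselves prove that one exists.)

r = 108, b = 1998.


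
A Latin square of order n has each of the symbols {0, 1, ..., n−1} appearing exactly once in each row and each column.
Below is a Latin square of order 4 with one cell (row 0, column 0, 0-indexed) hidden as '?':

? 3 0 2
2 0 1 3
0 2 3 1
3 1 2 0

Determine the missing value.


Row 0 contains symbols [0, 2, 3] — missing [1].
Column 0 contains symbols [0, 2, 3] — missing [1].
The missing symbol must appear in both missing sets; intersection = [1].
Therefore the hidden value is 1.

Missing value = 1.


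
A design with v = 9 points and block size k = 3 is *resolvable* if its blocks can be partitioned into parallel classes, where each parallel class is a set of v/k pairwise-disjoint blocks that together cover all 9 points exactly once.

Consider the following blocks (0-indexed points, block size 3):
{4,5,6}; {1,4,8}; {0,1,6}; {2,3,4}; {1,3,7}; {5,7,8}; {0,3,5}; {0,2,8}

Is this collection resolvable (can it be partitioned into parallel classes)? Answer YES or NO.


v = 9, block size k = 3, number of blocks = 8.
For resolvability, blocks must partition into parallel classes of size v/k = 3.
Total blocks must therefore be a multiple of 3: 8 = 3·2 + 2 ⇒ not divisible ✗.
Resolvable? NO.

NO


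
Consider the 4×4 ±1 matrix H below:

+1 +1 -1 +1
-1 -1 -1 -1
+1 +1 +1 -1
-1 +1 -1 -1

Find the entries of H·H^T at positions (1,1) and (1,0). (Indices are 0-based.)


Row 0 of H: [1, 1, -1, 1].
Row 1 of H: [-1, -1, -1, -1].
(H·H^T)[1][1] = Σ_j H[1][j]·H[1][j] = (-1)² + (-1)² + (-1)² + (-1)² = 1 + 1 + 1 + 1 = 4.
(H·H^T)[1][0] = Σ_j H[1][j]·H[0][j] = (-1)·(1) + (-1)·(1) + (-1)·(-1) + (-1)·(1) = -1 + -1 + 1 + -1 = -2.
Rows 1 and 0 are not orthogonal (dot product = -2 ≠ 0), so H is not a Hadamard matrix.

(1,1) entry = 4; (1,0) entry = -2.


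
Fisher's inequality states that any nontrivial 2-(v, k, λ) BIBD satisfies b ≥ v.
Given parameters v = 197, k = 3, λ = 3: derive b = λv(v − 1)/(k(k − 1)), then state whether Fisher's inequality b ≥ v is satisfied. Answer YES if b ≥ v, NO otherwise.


b = λv(v − 1)/(k(k − 1)) = 3·197·196/(3·2) = 115836/6 = 19306.
Compare with v = 197: b ≥ v, so Fisher's inequality holds.

YES


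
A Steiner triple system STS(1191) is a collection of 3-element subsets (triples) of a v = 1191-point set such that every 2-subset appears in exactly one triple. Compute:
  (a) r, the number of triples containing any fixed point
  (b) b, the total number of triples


An STS(v) is a 2-(v, 3, 1) BIBD: block size k = 3, λ = 1.
Replication: r(k − 1) = λ(v − 1) ⇒ r·2 = 1191 − 1 = 1190 ⇒ r = 595.
Block count: b = v(v − 1)/6 = 1191·1190/6 = 1417290/6 = 236215.
(Check via bk = vr: 236215·3 = 708645 = 1191·595 = 708645 ✓.)

r = 595, b = 236215.


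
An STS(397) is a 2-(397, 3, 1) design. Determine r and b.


An STS(v) is a 2-(v, 3, 1) BIBD: block size k = 3, λ = 1.
Replication: r(k − 1) = λ(v − 1) ⇒ r·2 = 397 − 1 = 396 ⇒ r = 198.
Block count: bk = vr ⇒ b·3 = 397·198 = 78606 ⇒ b = 26202.
(Check via b = v(v − 1)/6 = 397·396/6 = 157212/6 = 26202.)

r = 198, b = 26202.


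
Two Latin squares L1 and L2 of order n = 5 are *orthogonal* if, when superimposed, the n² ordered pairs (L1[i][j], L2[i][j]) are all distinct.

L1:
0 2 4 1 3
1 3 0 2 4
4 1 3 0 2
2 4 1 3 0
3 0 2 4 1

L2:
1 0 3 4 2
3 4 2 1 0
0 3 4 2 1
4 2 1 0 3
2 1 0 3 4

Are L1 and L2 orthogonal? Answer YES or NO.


Form the n² = 25 superimposed pairs (L1[i][j], L2[i][j]), row by row (rows and columns indexed from 0):
row 0: (0,1) (2,0) (4,3) (1,4) (3,2)
row 1: (1,3) (3,4) (0,2) (2,1) (4,0)
row 2: (4,0) (1,3) (3,4) (0,2) (2,1)
row 3: (2,4) (4,2) (1,1) (3,0) (0,3)
row 4: (3,2) (0,1) (2,0) (4,3) (1,4)
Orthogonality requires all 25 pairs distinct.
But the pair (4,0) repeats: cell (1,4) has L1 = 4, L2 = 0, and cell (2,0) has L1 = 4, L2 = 0.
A repeated pair means some other pair never occurs (only 15 distinct pairs out of 25), so the squares are not orthogonal.
Conclusion: NO.

NO


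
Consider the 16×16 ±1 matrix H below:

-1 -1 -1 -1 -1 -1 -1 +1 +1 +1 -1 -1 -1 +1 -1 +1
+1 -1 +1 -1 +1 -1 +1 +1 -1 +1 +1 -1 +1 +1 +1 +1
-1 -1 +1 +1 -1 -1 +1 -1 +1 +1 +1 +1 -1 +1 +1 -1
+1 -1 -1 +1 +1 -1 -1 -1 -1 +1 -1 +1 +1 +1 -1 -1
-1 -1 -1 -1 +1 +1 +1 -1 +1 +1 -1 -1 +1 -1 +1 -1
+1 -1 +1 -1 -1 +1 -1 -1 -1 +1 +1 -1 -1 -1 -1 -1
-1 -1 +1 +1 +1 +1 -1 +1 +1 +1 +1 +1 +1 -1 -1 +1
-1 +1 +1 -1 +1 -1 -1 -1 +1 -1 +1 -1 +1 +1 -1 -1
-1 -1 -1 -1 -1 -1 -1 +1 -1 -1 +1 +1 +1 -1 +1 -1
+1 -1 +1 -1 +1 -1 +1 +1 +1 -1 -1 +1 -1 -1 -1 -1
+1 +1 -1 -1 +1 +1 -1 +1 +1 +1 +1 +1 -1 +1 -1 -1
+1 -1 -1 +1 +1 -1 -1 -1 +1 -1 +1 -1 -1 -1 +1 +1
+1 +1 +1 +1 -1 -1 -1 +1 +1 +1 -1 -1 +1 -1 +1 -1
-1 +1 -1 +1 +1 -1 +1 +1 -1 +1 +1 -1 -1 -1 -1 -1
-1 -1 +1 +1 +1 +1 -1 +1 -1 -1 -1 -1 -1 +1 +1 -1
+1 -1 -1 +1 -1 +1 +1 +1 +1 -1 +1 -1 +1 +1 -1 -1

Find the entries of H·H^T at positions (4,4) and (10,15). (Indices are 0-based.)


Row 4 of H: [-1, -1, -1, -1, 1, 1, 1, -1, 1, 1, -1, -1, 1, -1, 1, -1].
Row 10 of H: [1, 1, -1, -1, 1, 1, -1, 1, 1, 1, 1, 1, -1, 1, -1, -1].
Row 15 of H: [1, -1, -1, 1, -1, 1, 1, 1, 1, -1, 1, -1, 1, 1, -1, -1].
(H·H^T)[4][4] = Σ_j H[4][j]·H[4][j] = (-1)² + (-1)² + (-1)² + (-1)² + (1)² + (1)² + (1)² + (-1)² + (1)² + (1)² + (-1)² + (-1)² + (1)² + (-1)² + (1)² + (-1)² = 1 + 1 + 1 + 1 + 1 + 1 + 1 + 1 + 1 + 1 + 1 + 1 + 1 + 1 + 1 + 1 = 16.
(H·H^T)[10][15] = Σ_j H[10][j]·H[15][j] = (1)·(1) + (1)·(-1) + (-1)·(-1) + (-1)·(1) + (1)·(-1) + (1)·(1) + (-1)·(1) + (1)·(1) + (1)·(1) + (1)·(-1) + (1)·(1) + (1)·(-1) + (-1)·(1) + (1)·(1) + (-1)·(-1) + (-1)·(-1) = 1 + -1 + 1 + -1 + -1 + 1 + -1 + 1 + 1 + -1 + 1 + -1 + -1 + 1 + 1 + 1 = 2.
Rows 10 and 15 are not orthogonal (dot product = 2 ≠ 0), so H is not a Hadamard matrix.

(4,4) entry = 16; (10,15) entry = 2.


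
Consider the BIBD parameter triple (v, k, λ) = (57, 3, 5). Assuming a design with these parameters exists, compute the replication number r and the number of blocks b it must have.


Any 2-(v, k, λ) BIBD satisfies two necessary conditions:
  (i)  Each point sits in r blocks, and counting incidences through any fixed point gives r(k − 1) = λ(v − 1), so r = λ(v − 1)/(k − 1).
  (ii) Total incidences bk = vr, so b = vr/k.
Step 1: r = λ(v − 1)/(k − 1) = 5·(57 − 1)/(3 − 1) = 5·56/2 = 280/2 = 140.
Step 2: b = vr/k = 57·140/3 = 7980/3 = 2660.
Check integrality: r = 140 ∈ Z ✓, b = 2660 ∈ Z ✓.
(These identities are necessary conditions: they determine r and b for any design with these parameters, but do not by themselves prove that one exists.)

r = 140, b = 2660.


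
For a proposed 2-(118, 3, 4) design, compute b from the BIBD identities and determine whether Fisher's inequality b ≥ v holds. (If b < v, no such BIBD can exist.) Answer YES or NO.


b = λv(v − 1)/(k(k − 1)) = 4·118·117/(3·2) = 55224/6 = 9204.
Compare with v = 118: b ≥ v, so Fisher's inequality holds.

YES


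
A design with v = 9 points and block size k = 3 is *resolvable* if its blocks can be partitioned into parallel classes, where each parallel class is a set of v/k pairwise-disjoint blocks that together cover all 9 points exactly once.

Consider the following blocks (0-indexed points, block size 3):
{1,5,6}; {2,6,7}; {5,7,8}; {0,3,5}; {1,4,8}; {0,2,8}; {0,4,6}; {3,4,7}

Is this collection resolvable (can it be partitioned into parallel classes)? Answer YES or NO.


v = 9, block size k = 3, number of blocks = 8.
For resolvability, blocks must partition into parallel classes of size v/k = 3.
Total blocks must therefore be a multiple of 3: 8 = 3·2 + 2 ⇒ not divisible ✗.
Resolvable? NO.

NO


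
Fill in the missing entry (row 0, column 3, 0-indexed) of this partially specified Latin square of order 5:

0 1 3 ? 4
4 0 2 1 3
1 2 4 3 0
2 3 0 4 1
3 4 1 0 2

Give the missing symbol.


Row 0 contains symbols [0, 1, 3, 4] — missing [2].
Column 3 contains symbols [0, 1, 3, 4] — missing [2].
The missing symbol must appear in both missing sets; intersection = [2].
Therefore the hidden value is 2.

Missing value = 2.


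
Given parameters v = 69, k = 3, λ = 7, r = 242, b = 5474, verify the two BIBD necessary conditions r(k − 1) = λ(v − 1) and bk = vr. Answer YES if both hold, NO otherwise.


Condition (i): r(k − 1) = 242·2 = 484; λ(v − 1) = 7·68 = 476. Match? NO.
Condition (ii): bk = 5474·3 = 16422; vr = 69·242 = 16698. Match? NO.
Both conditions hold? NO.

NO


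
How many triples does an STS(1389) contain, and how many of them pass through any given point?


An STS(v) is a 2-(v, 3, 1) BIBD: block size k = 3, λ = 1.
Replication: r(k − 1) = λ(v − 1) ⇒ r·2 = 1389 − 1 = 1388 ⇒ r = 694.
Block count: bk = vr ⇒ b·3 = 1389·694 = 963966 ⇒ b = 321322.
(Check via b = v(v − 1)/6 = 1389·1388/6 = 1927932/6 = 321322.)

r = 694, b = 321322.


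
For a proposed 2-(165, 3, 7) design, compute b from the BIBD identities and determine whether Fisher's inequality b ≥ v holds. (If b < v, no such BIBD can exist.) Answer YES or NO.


r = λ(v − 1)/(k − 1) = 7·164/2 = 574.
b = vr/k = 165·574/3 = 31570.
Fisher's inequality: b ≥ v ⇔ 31570 ≥ 165? YES.

YES


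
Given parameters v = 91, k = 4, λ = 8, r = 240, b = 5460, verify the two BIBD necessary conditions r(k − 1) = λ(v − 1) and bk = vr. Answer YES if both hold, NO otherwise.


Condition (i): r(k − 1) = 240·3 = 720; λ(v − 1) = 8·90 = 720. Match? YES.
Condition (ii): bk = 5460·4 = 21840; vr = 91·240 = 21840. Match? YES.
Both conditions hold? YES.

YES


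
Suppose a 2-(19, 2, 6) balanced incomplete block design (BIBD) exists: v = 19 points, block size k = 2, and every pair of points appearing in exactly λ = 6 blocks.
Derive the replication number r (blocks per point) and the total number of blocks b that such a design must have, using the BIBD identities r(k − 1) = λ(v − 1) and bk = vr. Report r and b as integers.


Any 2-(v, k, λ) BIBD satisfies two necessary conditions:
  (i)  Each point sits in r blocks, and counting incidences through any fixed point gives r(k − 1) = λ(v − 1), so r = λ(v − 1)/(k − 1).
  (ii) Total incidences bk = vr, so b = vr/k.
Step 1: r = λ(v − 1)/(k − 1) = 6·(19 − 1)/(2 − 1) = 6·18/1 = 108/1 = 108.
Step 2: b = vr/k = 19·108/2 = 2052/2 = 1026.
Check integrality: r = 108 ∈ Z ✓, b = 1026 ∈ Z ✓.
(These identities are necessary conditions: they determine r and b for any design with these parameters, but do not by themselves prove that one exists.)

r = 108, b = 1026.


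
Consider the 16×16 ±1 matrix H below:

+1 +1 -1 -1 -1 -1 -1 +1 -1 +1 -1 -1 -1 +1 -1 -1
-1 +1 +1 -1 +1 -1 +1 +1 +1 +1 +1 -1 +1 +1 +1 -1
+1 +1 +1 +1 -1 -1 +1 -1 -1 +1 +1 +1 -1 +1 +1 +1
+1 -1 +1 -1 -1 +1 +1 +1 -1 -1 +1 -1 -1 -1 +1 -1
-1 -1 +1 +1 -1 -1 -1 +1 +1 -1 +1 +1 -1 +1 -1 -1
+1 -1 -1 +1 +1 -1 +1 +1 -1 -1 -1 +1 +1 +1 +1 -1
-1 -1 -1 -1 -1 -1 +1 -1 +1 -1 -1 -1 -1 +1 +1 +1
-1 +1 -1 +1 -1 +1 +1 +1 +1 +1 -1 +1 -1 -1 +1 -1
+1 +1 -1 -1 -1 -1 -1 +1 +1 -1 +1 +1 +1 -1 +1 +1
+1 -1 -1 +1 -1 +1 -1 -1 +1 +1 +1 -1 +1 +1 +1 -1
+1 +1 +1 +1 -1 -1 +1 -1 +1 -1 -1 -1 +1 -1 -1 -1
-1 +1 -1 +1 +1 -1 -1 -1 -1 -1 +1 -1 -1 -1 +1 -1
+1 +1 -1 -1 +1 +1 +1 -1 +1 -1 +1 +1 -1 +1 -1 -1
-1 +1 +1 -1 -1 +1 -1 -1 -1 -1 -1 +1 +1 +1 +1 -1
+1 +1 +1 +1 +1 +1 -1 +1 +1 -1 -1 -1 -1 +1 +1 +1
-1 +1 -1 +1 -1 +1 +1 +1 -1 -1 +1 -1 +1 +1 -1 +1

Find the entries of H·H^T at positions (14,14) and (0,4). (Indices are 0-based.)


Row 0 of H: [1, 1, -1, -1, -1, -1, -1, 1, -1, 1, -1, -1, -1, 1, -1, -1].
Row 4 of H: [-1, -1, 1, 1, -1, -1, -1, 1, 1, -1, 1, 1, -1, 1, -1, -1].
Row 14 of H: [1, 1, 1, 1, 1, 1, -1, 1, 1, -1, -1, -1, -1, 1, 1, 1].
(H·H^T)[14][14] = Σ_j H[14][j]·H[14][j] = (1)² + (1)² + (1)² + (1)² + (1)² + (1)² + (-1)² + (1)² + (1)² + (-1)² + (-1)² + (-1)² + (-1)² + (1)² + (1)² + (1)² = 1 + 1 + 1 + 1 + 1 + 1 + 1 + 1 + 1 + 1 + 1 + 1 + 1 + 1 + 1 + 1 = 16.
(H·H^T)[0][4] = Σ_j H[0][j]·H[4][j] = (1)·(-1) + (1)·(-1) + (-1)·(1) + (-1)·(1) + (-1)·(-1) + (-1)·(-1) + (-1)·(-1) + (1)·(1) + (-1)·(1) + (1)·(-1) + (-1)·(1) + (-1)·(1) + (-1)·(-1) + (1)·(1) + (-1)·(-1) + (-1)·(-1) = -1 + -1 + -1 + -1 + 1 + 1 + 1 + 1 + -1 + -1 + -1 + -1 + 1 + 1 + 1 + 1 = 0.
So rows 0 and 4 are orthogonal; the diagonal entry equals n = 16.

(14,14) entry = 16; (0,4) entry = 0.


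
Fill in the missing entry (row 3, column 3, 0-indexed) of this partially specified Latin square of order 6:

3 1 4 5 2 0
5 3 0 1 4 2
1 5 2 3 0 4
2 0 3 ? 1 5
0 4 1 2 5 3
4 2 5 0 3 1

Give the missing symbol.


Row 3 contains symbols [0, 1, 2, 3, 5] — missing [4].
Column 3 contains symbols [0, 1, 2, 3, 5] — missing [4].
The missing symbol must appear in both missing sets; intersection = [4].
Therefore the hidden value is 4.

Missing value = 4.


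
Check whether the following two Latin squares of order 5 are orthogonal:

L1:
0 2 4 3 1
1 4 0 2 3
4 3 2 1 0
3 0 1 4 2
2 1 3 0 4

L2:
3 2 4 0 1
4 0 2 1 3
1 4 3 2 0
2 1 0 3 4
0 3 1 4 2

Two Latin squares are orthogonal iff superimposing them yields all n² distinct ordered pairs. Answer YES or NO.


Form the n² = 25 superimposed pairs (L1[i][j], L2[i][j]), row by row (rows and columns indexed from 0):
row 0: (0,3) (2,2) (4,4) (3,0) (1,1)
row 1: (1,4) (4,0) (0,2) (2,1) (3,3)
row 2: (4,1) (3,4) (2,3) (1,2) (0,0)
row 3: (3,2) (0,1) (1,0) (4,3) (2,4)
row 4: (2,0) (1,3) (3,1) (0,4) (4,2)
Orthogonality requires all 25 pairs distinct.
Check by first coordinate: for each symbol s of L1, list the L2 entries in the n cells where L1 = s; they must all differ.
  L1 = 0: L2 entries (in reading order) 3, 2, 0, 1, 4 — all 5 distinct ✓
  L1 = 1: L2 entries (in reading order) 1, 4, 2, 0, 3 — all 5 distinct ✓
  L1 = 2: L2 entries (in reading order) 2, 1, 3, 4, 0 — all 5 distinct ✓
  L1 = 3: L2 entries (in reading order) 0, 3, 4, 2, 1 — all 5 distinct ✓
  L1 = 4: L2 entries (in reading order) 4, 0, 1, 3, 2 — all 5 distinct ✓
Every symbol of L1 meets every symbol of L2 exactly once, so all 25 pairs are distinct (25 of 25).
Conclusion: YES.

YES


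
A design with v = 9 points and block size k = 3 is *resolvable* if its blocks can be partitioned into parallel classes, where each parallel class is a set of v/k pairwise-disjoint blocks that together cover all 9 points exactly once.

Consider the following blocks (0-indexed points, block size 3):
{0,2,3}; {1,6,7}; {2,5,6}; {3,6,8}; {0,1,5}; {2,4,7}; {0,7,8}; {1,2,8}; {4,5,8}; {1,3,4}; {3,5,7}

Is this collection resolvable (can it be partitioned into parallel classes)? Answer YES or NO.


v = 9, block size k = 3, number of blocks = 11.
For resolvability, blocks must partition into parallel classes of size v/k = 3.
Total blocks must therefore be a multiple of 3: 11 = 3·3 + 2 ⇒ not divisible ✗.
Resolvable? NO.

NO


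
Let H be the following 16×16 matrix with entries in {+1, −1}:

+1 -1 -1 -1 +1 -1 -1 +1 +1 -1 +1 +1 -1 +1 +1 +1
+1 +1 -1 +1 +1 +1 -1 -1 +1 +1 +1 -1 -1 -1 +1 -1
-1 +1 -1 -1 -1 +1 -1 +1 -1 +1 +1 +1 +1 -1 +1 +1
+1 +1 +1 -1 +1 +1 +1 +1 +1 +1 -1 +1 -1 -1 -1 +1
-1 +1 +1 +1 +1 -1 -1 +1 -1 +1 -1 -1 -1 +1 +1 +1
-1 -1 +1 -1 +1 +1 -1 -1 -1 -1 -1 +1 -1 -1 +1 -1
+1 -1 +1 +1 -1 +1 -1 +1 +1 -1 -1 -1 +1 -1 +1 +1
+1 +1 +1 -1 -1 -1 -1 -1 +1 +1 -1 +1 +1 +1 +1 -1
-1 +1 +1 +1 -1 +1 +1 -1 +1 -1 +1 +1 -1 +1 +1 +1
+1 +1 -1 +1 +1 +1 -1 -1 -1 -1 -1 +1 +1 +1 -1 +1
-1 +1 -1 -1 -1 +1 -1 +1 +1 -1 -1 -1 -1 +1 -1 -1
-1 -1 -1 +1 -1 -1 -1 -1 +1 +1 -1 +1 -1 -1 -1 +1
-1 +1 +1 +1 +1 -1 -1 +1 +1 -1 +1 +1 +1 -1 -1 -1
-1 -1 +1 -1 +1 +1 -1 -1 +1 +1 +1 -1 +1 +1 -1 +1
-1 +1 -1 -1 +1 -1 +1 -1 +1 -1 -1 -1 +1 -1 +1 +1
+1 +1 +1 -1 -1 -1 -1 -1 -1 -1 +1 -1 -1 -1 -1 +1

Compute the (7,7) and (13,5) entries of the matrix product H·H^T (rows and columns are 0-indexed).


Row 5 of H: [-1, -1, 1, -1, 1, 1, -1, -1, -1, -1, -1, 1, -1, -1, 1, -1].
Row 7 of H: [1, 1, 1, -1, -1, -1, -1, -1, 1, 1, -1, 1, 1, 1, 1, -1].
Row 13 of H: [-1, -1, 1, -1, 1, 1, -1, -1, 1, 1, 1, -1, 1, 1, -1, 1].
(H·H^T)[7][7] = Σ_j H[7][j]·H[7][j] = (1)² + (1)² + (1)² + (-1)² + (-1)² + (-1)² + (-1)² + (-1)² + (1)² + (1)² + (-1)² + (1)² + (1)² + (1)² + (1)² + (-1)² = 1 + 1 + 1 + 1 + 1 + 1 + 1 + 1 + 1 + 1 + 1 + 1 + 1 + 1 + 1 + 1 = 16.
(H·H^T)[13][5] = Σ_j H[13][j]·H[5][j] = (-1)·(-1) + (-1)·(-1) + (1)·(1) + (-1)·(-1) + (1)·(1) + (1)·(1) + (-1)·(-1) + (-1)·(-1) + (1)·(-1) + (1)·(-1) + (1)·(-1) + (-1)·(1) + (1)·(-1) + (1)·(-1) + (-1)·(1) + (1)·(-1) = 1 + 1 + 1 + 1 + 1 + 1 + 1 + 1 + -1 + -1 + -1 + -1 + -1 + -1 + -1 + -1 = 0.
So rows 13 and 5 are orthogonal; the diagonal entry equals n = 16.

(7,7) entry = 16; (13,5) entry = 0.


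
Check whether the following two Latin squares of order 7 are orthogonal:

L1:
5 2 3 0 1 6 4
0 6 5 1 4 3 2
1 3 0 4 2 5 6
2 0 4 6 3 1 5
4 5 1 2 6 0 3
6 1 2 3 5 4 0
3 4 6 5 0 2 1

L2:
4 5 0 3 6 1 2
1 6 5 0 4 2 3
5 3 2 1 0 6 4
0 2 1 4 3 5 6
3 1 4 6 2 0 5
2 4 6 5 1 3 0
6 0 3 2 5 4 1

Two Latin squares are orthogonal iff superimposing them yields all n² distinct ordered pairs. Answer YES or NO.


Form the n² = 49 superimposed pairs (L1[i][j], L2[i][j]), row by row (rows and columns indexed from 0):
row 0: (5,4) (2,5) (3,0) (0,3) (1,6) (6,1) (4,2)
row 1: (0,1) (6,6) (5,5) (1,0) (4,4) (3,2) (2,3)
row 2: (1,5) (3,3) (0,2) (4,1) (2,0) (5,6) (6,4)
row 3: (2,0) (0,2) (4,1) (6,4) (3,3) (1,5) (5,6)
row 4: (4,3) (5,1) (1,4) (2,6) (6,2) (0,0) (3,5)
row 5: (6,2) (1,4) (2,6) (3,5) (5,1) (4,3) (0,0)
row 6: (3,6) (4,0) (6,3) (5,2) (0,5) (2,4) (1,1)
Orthogonality requires all 49 pairs distinct.
But the pair (2,0) repeats: cell (2,4) has L1 = 2, L2 = 0, and cell (3,0) has L1 = 2, L2 = 0.
A repeated pair means some other pair never occurs (only 35 distinct pairs out of 49), so the squares are not orthogonal.
Conclusion: NO.

NO


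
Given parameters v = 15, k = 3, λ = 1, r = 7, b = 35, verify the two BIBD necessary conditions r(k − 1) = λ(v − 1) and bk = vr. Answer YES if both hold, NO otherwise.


Condition (i): r(k − 1) = 7·2 = 14; λ(v − 1) = 1·14 = 14. Match? YES.
Condition (ii): bk = 35·3 = 105; vr = 15·7 = 105. Match? YES.
Both conditions hold? YES.

YES


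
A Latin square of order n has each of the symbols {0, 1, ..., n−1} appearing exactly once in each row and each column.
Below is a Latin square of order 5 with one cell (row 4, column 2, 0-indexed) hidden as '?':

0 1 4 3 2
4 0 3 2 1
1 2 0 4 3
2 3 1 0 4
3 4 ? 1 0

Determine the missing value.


Row 4 contains symbols [0, 1, 3, 4] — missing [2].
Column 2 contains symbols [0, 1, 3, 4] — missing [2].
The missing symbol must appear in both missing sets; intersection = [2].
Therefore the hidden value is 2.

Missing value = 2.


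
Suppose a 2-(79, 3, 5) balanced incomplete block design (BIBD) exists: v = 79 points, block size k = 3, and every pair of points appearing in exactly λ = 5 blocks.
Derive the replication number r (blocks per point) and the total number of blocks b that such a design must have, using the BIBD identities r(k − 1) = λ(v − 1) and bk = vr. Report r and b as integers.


Any 2-(v, k, λ) BIBD satisfies two necessary conditions:
  (i)  Each point sits in r blocks, and counting incidences through any fixed point gives r(k − 1) = λ(v − 1), so r = λ(v − 1)/(k − 1).
  (ii) Total incidences bk = vr, so b = vr/k.
Step 1: r = λ(v − 1)/(k − 1) = 5·(79 − 1)/(3 − 1) = 5·78/2 = 390/2 = 195.
Step 2: b = vr/k = 79·195/3 = 15405/3 = 5135.
Check integrality: r = 195 ∈ Z ✓, b = 5135 ∈ Z ✓.
(These identities are necessary conditions: they determine r and b for any design with these parameters, but do not by themselves prove that one exists.)

r = 195, b = 5135.


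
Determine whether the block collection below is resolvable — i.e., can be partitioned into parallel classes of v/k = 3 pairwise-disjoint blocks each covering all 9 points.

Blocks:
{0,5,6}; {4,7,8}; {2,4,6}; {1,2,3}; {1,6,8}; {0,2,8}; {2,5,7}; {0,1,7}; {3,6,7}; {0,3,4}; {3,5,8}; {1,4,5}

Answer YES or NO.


v = 9, block size k = 3, number of blocks = 12.
For resolvability, blocks must partition into parallel classes of size v/k = 3.
Total blocks must therefore be a multiple of 3: 12 = 3·4 + 0 ⇒ divisible ✓.
Greedy packing gives 4 candidate class(es). Each should be a full parallel class (size 3, covers all 9 points).
  Class 1 (3 blocks): {0,5,6}; {4,7,8}; {1,2,3}. Points covered: [0, 1, 2, 3, 4, 5, 6, 7, 8].
  Class 2 (3 blocks): {2,4,6}; {0,1,7}; {3,5,8}. Points covered: [0, 1, 2, 3, 4, 5, 6, 7, 8].
  Class 3 (3 blocks): {1,6,8}; {2,5,7}; {0,3,4}. Points covered: [0, 1, 2, 3, 4, 5, 6, 7, 8].
  Class 4 (3 blocks): {0,2,8}; {3,6,7}; {1,4,5}. Points covered: [0, 1, 2, 3, 4, 5, 6, 7, 8].
All classes full (size 3)? YES. All classes cover every point? YES.
Resolvable? YES.

YES


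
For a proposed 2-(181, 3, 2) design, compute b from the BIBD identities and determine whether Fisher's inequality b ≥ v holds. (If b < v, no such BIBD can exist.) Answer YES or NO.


b = λv(v − 1)/(k(k − 1)) = 2·181·180/(3·2) = 65160/6 = 10860.
Compare with v = 181: b ≥ v, so Fisher's inequality holds.

YES


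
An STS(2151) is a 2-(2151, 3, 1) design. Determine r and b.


An STS(v) is a 2-(v, 3, 1) BIBD: block size k = 3, λ = 1.
Replication: r(k − 1) = λ(v − 1) ⇒ r·2 = 2151 − 1 = 2150 ⇒ r = 1075.
Block count: bk = vr ⇒ b·3 = 2151·1075 = 2312325 ⇒ b = 770775.
(Check via b = v(v − 1)/6 = 2151·2150/6 = 4624650/6 = 770775.)

r = 1075, b = 770775.


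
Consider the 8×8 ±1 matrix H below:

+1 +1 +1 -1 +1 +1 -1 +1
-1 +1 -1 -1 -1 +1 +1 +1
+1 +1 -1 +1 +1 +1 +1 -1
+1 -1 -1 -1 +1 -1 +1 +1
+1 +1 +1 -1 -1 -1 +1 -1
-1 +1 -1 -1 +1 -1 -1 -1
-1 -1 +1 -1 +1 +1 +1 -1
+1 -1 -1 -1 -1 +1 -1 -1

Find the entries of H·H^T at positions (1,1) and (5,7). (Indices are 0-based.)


Row 1 of H: [-1, 1, -1, -1, -1, 1, 1, 1].
Row 5 of H: [-1, 1, -1, -1, 1, -1, -1, -1].
Row 7 of H: [1, -1, -1, -1, -1, 1, -1, -1].
(H·H^T)[1][1] = Σ_j H[1][j]·H[1][j] = (-1)² + (1)² + (-1)² + (-1)² + (-1)² + (1)² + (1)² + (1)² = 1 + 1 + 1 + 1 + 1 + 1 + 1 + 1 = 8.
(H·H^T)[5][7] = Σ_j H[5][j]·H[7][j] = (-1)·(1) + (1)·(-1) + (-1)·(-1) + (-1)·(-1) + (1)·(-1) + (-1)·(1) + (-1)·(-1) + (-1)·(-1) = -1 + -1 + 1 + 1 + -1 + -1 + 1 + 1 = 0.
So rows 5 and 7 are orthogonal; the diagonal entry equals n = 8.

(1,1) entry = 8; (5,7) entry = 0.


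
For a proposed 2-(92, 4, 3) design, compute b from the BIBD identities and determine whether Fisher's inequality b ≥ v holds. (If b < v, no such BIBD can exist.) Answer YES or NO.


r = λ(v − 1)/(k − 1) = 3·91/3 = 91.
b = vr/k = 92·91/4 = 2093.
Fisher's inequality: b ≥ v ⇔ 2093 ≥ 92? YES.

YES


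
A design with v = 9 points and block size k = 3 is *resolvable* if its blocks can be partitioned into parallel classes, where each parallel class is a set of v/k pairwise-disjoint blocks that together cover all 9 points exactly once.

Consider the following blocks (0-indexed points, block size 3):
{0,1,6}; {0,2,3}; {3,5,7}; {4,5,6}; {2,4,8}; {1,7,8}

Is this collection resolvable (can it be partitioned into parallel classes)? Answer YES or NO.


v = 9, block size k = 3, number of blocks = 6.
For resolvability, blocks must partition into parallel classes of size v/k = 3.
Total blocks must therefore be a multiple of 3: 6 = 3·2 + 0 ⇒ divisible ✓.
Greedy packing gives 2 candidate class(es). Each should be a full parallel class (size 3, covers all 9 points).
  Class 1 (3 blocks): {0,1,6}; {3,5,7}; {2,4,8}. Points covered: [0, 1, 2, 3, 4, 5, 6, 7, 8].
  Class 2 (3 blocks): {0,2,3}; {4,5,6}; {1,7,8}. Points covered: [0, 1, 2, 3, 4, 5, 6, 7, 8].
All classes full (size 3)? YES. All classes cover every point? YES.
Resolvable? YES.

YES


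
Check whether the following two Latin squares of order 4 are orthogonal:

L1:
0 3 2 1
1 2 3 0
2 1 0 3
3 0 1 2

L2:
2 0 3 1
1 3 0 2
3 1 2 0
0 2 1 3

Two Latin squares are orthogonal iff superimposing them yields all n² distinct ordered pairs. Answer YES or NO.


Form the n² = 16 superimposed pairs (L1[i][j], L2[i][j]), row by row (rows and columns indexed from 0):
row 0: (0,2) (3,0) (2,3) (1,1)
row 1: (1,1) (2,3) (3,0) (0,2)
row 2: (2,3) (1,1) (0,2) (3,0)
row 3: (3,0) (0,2) (1,1) (2,3)
Orthogonality requires all 16 pairs distinct.
But the pair (1,1) repeats: cell (0,3) has L1 = 1, L2 = 1, and cell (1,0) has L1 = 1, L2 = 1.
A repeated pair means some other pair never occurs (only 4 distinct pairs out of 16), so the squares are not orthogonal.
Conclusion: NO.

NO


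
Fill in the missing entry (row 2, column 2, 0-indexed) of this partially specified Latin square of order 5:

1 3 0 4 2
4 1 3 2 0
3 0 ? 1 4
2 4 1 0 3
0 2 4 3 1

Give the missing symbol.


Row 2 contains symbols [0, 1, 3, 4] — missing [2].
Column 2 contains symbols [0, 1, 3, 4] — missing [2].
The missing symbol must appear in both missing sets; intersection = [2].
Therefore the hidden value is 2.

Missing value = 2.


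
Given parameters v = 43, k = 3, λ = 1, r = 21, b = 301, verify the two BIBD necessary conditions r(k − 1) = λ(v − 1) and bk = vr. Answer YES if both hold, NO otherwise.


Condition (i): r(k − 1) = 21·2 = 42; λ(v − 1) = 1·42 = 42. Match? YES.
Condition (ii): bk = 301·3 = 903; vr = 43·21 = 903. Match? YES.
Both conditions hold? YES.

YES


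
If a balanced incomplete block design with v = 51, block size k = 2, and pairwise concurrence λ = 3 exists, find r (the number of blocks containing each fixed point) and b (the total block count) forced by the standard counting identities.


Any 2-(v, k, λ) BIBD satisfies two necessary conditions:
  (i)  Each point sits in r blocks, and counting incidences through any fixed point gives r(k − 1) = λ(v − 1), so r = λ(v − 1)/(k − 1).
  (ii) Total incidences bk = vr, so b = vr/k.
Step 1: r = λ(v − 1)/(k − 1) = 3·(51 − 1)/(2 − 1) = 3·50/1 = 150/1 = 150.
Step 2: b = vr/k = 51·150/2 = 7650/2 = 3825.
Check integrality: r = 150 ∈ Z ✓, b = 3825 ∈ Z ✓.
(These identities are necessary conditions: they determine r and b for any design with these parameters, but do not by themselves prove that one exists.)

r = 150, b = 3825.


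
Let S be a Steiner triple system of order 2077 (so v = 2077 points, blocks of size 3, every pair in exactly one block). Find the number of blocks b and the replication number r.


An STS(v) is a 2-(v, 3, 1) BIBD: block size k = 3, λ = 1.
Replication: r(k − 1) = λ(v − 1) ⇒ r·2 = 2077 − 1 = 2076 ⇒ r = 1038.
Block count: bk = vr ⇒ b·3 = 2077·1038 = 2155926 ⇒ b = 718642.

r = 1038, b = 718642.


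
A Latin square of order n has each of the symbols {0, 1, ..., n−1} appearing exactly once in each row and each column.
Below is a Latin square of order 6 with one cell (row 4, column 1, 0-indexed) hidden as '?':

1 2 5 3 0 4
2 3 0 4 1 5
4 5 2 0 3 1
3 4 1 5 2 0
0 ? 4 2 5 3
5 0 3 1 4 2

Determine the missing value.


Row 4 contains symbols [0, 2, 3, 4, 5] — missing [1].
Column 1 contains symbols [0, 2, 3, 4, 5] — missing [1].
The missing symbol must appear in both missing sets; intersection = [1].
Therefore the hidden value is 1.

Missing value = 1.


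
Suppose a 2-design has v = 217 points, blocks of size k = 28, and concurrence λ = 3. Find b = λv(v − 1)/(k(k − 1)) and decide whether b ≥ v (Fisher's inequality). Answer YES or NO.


r = λ(v − 1)/(k − 1) = 3·216/27 = 24.
b = vr/k = 217·24/28 = 186.
Fisher's inequality: b ≥ v ⇔ 186 ≥ 217? NO.

NO


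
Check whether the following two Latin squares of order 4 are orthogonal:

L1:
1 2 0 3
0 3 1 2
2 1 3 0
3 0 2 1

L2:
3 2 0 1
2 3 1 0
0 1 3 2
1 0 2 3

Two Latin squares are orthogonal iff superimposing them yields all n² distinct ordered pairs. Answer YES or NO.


Form the n² = 16 superimposed pairs (L1[i][j], L2[i][j]), row by row (rows and columns indexed from 0):
row 0: (1,3) (2,2) (0,0) (3,1)
row 1: (0,2) (3,3) (1,1) (2,0)
row 2: (2,0) (1,1) (3,3) (0,2)
row 3: (3,1) (0,0) (2,2) (1,3)
Orthogonality requires all 16 pairs distinct.
But the pair (2,0) repeats: cell (1,3) has L1 = 2, L2 = 0, and cell (2,0) has L1 = 2, L2 = 0.
A repeated pair means some other pair never occurs (only 8 distinct pairs out of 16), so the squares are not orthogonal.
Conclusion: NO.

NO


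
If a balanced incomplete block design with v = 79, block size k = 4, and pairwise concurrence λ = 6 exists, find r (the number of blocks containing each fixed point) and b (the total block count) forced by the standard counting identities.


Any 2-(v, k, λ) BIBD satisfies two necessary conditions:
  (i)  Each point sits in r blocks, and counting incidences through any fixed point gives r(k − 1) = λ(v − 1), so r = λ(v − 1)/(k − 1).
  (ii) Total incidences bk = vr, so b = vr/k.
Step 1: r = λ(v − 1)/(k − 1) = 6·(79 − 1)/(4 − 1) = 6·78/3 = 468/3 = 156.
Step 2: b = vr/k = 79·156/4 = 12324/4 = 3081.
Check integrality: r = 156 ∈ Z ✓, b = 3081 ∈ Z ✓.
(These identities are necessary conditions: they determine r and b for any design with these parameters, but do not by themselves prove that one exists.)

r = 156, b = 3081.


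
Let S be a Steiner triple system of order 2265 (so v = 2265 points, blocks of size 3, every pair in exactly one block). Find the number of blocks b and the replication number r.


An STS(v) is a 2-(v, 3, 1) BIBD: block size k = 3, λ = 1.
Replication: r(k − 1) = λ(v − 1) ⇒ r·2 = 2265 − 1 = 2264 ⇒ r = 1132.
Block count: bk = vr ⇒ b·3 = 2265·1132 = 2563980 ⇒ b = 854660.
(Check via b = v(v − 1)/6 = 2265·2264/6 = 5127960/6 = 854660.)

r = 1132, b = 854660.


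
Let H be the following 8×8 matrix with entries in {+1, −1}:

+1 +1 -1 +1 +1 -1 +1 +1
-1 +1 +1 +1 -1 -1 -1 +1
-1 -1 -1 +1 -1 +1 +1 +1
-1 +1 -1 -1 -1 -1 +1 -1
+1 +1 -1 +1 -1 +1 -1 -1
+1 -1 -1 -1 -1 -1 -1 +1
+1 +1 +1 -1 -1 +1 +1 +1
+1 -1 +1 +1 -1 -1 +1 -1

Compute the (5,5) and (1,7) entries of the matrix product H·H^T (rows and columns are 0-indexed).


Row 1 of H: [-1, 1, 1, 1, -1, -1, -1, 1].
Row 5 of H: [1, -1, -1, -1, -1, -1, -1, 1].
Row 7 of H: [1, -1, 1, 1, -1, -1, 1, -1].
(H·H^T)[5][5] = Σ_j H[5][j]·H[5][j] = (1)² + (-1)² + (-1)² + (-1)² + (-1)² + (-1)² + (-1)² + (1)² = 1 + 1 + 1 + 1 + 1 + 1 + 1 + 1 = 8.
(H·H^T)[1][7] = Σ_j H[1][j]·H[7][j] = (-1)·(1) + (1)·(-1) + (1)·(1) + (1)·(1) + (-1)·(-1) + (-1)·(-1) + (-1)·(1) + (1)·(-1) = -1 + -1 + 1 + 1 + 1 + 1 + -1 + -1 = 0.
So rows 1 and 7 are orthogonal; the diagonal entry equals n = 8.

(5,5) entry = 8; (1,7) entry = 0.


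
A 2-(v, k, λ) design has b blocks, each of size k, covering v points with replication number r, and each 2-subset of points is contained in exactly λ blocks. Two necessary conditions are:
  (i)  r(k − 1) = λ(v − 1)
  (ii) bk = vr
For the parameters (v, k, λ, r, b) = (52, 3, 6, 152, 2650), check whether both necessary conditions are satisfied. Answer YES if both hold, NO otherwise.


Condition (i): r(k − 1) = 152·2 = 304; λ(v − 1) = 6·51 = 306. Match? NO.
Condition (ii): bk = 2650·3 = 7950; vr = 52·152 = 7904. Match? NO.
Both conditions hold? NO.

NO


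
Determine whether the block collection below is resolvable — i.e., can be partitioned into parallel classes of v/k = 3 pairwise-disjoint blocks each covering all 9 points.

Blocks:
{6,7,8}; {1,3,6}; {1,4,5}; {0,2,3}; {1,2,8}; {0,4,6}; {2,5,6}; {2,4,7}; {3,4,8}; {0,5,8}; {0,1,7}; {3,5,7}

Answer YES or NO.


v = 9, block size k = 3, number of blocks = 12.
For resolvability, blocks must partition into parallel classes of size v/k = 3.
Total blocks must therefore be a multiple of 3: 12 = 3·4 + 0 ⇒ divisible ✓.
Greedy packing gives 4 candidate class(es). Each should be a full parallel class (size 3, covers all 9 points).
  Class 1 (3 blocks): {6,7,8}; {1,4,5}; {0,2,3}. Points covered: [0, 1, 2, 3, 4, 5, 6, 7, 8].
  Class 2 (3 blocks): {1,3,6}; {2,4,7}; {0,5,8}. Points covered: [0, 1, 2, 3, 4, 5, 6, 7, 8].
  Class 3 (3 blocks): {1,2,8}; {0,4,6}; {3,5,7}. Points covered: [0, 1, 2, 3, 4, 5, 6, 7, 8].
  Class 4 (3 blocks): {2,5,6}; {3,4,8}; {0,1,7}. Points covered: [0, 1, 2, 3, 4, 5, 6, 7, 8].
All classes full (size 3)? YES. All classes cover every point? YES.
Resolvable? YES.

YES


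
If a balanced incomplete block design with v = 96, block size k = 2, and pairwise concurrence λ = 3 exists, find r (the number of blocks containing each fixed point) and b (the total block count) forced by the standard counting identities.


Any 2-(v, k, λ) BIBD satisfies two necessary conditions:
  (i)  Each point sits in r blocks, and counting incidences through any fixed point gives r(k − 1) = λ(v − 1), so r = λ(v − 1)/(k − 1).
  (ii) Total incidences bk = vr, so b = vr/k.
Step 1: r = λ(v − 1)/(k − 1) = 3·(96 − 1)/(2 − 1) = 3·95/1 = 285/1 = 285.
Step 2: b = vr/k = 96·285/2 = 27360/2 = 13680.
Check integrality: r = 285 ∈ Z ✓, b = 13680 ∈ Z ✓.
(These identities are necessary conditions: they determine r and b for any design with these parameters, but do not by themselves prove that one exists.)

r = 285, b = 13680.


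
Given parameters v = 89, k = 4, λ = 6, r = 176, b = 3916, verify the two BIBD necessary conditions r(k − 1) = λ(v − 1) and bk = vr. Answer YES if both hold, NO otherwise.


Condition (i): r(k − 1) = 176·3 = 528; λ(v − 1) = 6·88 = 528. Match? YES.
Condition (ii): bk = 3916·4 = 15664; vr = 89·176 = 15664. Match? YES.
Both conditions hold? YES.

YES


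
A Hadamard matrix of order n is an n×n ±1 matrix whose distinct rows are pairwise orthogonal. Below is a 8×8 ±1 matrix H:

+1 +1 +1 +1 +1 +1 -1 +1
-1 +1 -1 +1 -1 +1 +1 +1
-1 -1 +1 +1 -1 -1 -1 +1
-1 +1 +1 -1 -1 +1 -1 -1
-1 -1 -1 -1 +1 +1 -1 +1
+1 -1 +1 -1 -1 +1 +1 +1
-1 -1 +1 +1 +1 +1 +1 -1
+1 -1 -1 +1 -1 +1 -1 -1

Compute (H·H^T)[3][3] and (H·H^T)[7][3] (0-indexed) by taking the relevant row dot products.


Row 3 of H: [-1, 1, 1, -1, -1, 1, -1, -1].
Row 7 of H: [1, -1, -1, 1, -1, 1, -1, -1].
(H·H^T)[3][3] = Σ_j H[3][j]·H[3][j] = (-1)² + (1)² + (1)² + (-1)² + (-1)² + (1)² + (-1)² + (-1)² = 1 + 1 + 1 + 1 + 1 + 1 + 1 + 1 = 8.
(H·H^T)[7][3] = Σ_j H[7][j]·H[3][j] = (1)·(-1) + (-1)·(1) + (-1)·(1) + (1)·(-1) + (-1)·(-1) + (1)·(1) + (-1)·(-1) + (-1)·(-1) = -1 + -1 + -1 + -1 + 1 + 1 + 1 + 1 = 0.
So rows 7 and 3 are orthogonal; the diagonal entry equals n = 8.

(3,3) entry = 8; (7,3) entry = 0.
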